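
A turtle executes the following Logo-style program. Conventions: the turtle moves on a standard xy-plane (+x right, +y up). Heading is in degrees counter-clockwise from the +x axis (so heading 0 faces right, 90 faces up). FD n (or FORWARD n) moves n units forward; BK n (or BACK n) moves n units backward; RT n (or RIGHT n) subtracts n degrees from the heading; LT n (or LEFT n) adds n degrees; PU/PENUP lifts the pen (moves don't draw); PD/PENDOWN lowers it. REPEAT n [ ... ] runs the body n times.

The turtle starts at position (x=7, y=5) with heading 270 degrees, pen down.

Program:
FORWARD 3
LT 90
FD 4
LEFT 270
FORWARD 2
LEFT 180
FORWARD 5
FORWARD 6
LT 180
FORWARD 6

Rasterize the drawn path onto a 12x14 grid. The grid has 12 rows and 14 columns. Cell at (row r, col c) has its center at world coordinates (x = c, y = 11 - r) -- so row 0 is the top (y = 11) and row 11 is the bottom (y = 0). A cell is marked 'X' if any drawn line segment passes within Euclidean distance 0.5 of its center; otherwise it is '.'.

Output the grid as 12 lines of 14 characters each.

Segment 0: (7,5) -> (7,2)
Segment 1: (7,2) -> (11,2)
Segment 2: (11,2) -> (11,-0)
Segment 3: (11,-0) -> (11,5)
Segment 4: (11,5) -> (11,11)
Segment 5: (11,11) -> (11,5)

Answer: ...........X..
...........X..
...........X..
...........X..
...........X..
...........X..
.......X...X..
.......X...X..
.......X...X..
.......XXXXX..
...........X..
...........X..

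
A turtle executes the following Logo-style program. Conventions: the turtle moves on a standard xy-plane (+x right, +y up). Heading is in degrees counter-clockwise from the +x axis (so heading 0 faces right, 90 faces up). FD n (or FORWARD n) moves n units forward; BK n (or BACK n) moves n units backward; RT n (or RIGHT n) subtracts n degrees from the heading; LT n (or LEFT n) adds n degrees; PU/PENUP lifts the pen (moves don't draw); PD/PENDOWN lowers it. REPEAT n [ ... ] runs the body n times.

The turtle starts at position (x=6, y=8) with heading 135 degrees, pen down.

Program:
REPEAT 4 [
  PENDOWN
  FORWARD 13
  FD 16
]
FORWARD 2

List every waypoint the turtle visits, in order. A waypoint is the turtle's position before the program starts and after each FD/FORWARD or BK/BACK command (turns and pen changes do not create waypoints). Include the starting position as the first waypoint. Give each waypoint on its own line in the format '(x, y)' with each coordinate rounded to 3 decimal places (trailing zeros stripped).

Answer: (6, 8)
(-3.192, 17.192)
(-14.506, 28.506)
(-23.698, 37.698)
(-35.012, 49.012)
(-44.205, 58.205)
(-55.518, 69.518)
(-64.711, 78.711)
(-76.024, 90.024)
(-77.439, 91.439)

Derivation:
Executing turtle program step by step:
Start: pos=(6,8), heading=135, pen down
REPEAT 4 [
  -- iteration 1/4 --
  PD: pen down
  FD 13: (6,8) -> (-3.192,17.192) [heading=135, draw]
  FD 16: (-3.192,17.192) -> (-14.506,28.506) [heading=135, draw]
  -- iteration 2/4 --
  PD: pen down
  FD 13: (-14.506,28.506) -> (-23.698,37.698) [heading=135, draw]
  FD 16: (-23.698,37.698) -> (-35.012,49.012) [heading=135, draw]
  -- iteration 3/4 --
  PD: pen down
  FD 13: (-35.012,49.012) -> (-44.205,58.205) [heading=135, draw]
  FD 16: (-44.205,58.205) -> (-55.518,69.518) [heading=135, draw]
  -- iteration 4/4 --
  PD: pen down
  FD 13: (-55.518,69.518) -> (-64.711,78.711) [heading=135, draw]
  FD 16: (-64.711,78.711) -> (-76.024,90.024) [heading=135, draw]
]
FD 2: (-76.024,90.024) -> (-77.439,91.439) [heading=135, draw]
Final: pos=(-77.439,91.439), heading=135, 9 segment(s) drawn
Waypoints (10 total):
(6, 8)
(-3.192, 17.192)
(-14.506, 28.506)
(-23.698, 37.698)
(-35.012, 49.012)
(-44.205, 58.205)
(-55.518, 69.518)
(-64.711, 78.711)
(-76.024, 90.024)
(-77.439, 91.439)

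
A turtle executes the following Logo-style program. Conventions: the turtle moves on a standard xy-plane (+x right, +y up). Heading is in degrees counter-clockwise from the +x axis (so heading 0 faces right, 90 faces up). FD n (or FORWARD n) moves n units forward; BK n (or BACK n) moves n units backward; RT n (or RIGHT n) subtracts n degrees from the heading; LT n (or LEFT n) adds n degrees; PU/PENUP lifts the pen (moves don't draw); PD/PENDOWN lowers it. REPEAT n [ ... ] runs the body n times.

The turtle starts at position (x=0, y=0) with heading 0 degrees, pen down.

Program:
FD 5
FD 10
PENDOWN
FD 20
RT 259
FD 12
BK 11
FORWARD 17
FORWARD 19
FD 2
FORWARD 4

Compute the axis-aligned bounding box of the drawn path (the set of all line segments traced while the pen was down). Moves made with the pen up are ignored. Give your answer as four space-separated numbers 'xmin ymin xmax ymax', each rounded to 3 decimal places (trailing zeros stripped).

Answer: 0 0 35 42.21

Derivation:
Executing turtle program step by step:
Start: pos=(0,0), heading=0, pen down
FD 5: (0,0) -> (5,0) [heading=0, draw]
FD 10: (5,0) -> (15,0) [heading=0, draw]
PD: pen down
FD 20: (15,0) -> (35,0) [heading=0, draw]
RT 259: heading 0 -> 101
FD 12: (35,0) -> (32.71,11.78) [heading=101, draw]
BK 11: (32.71,11.78) -> (34.809,0.982) [heading=101, draw]
FD 17: (34.809,0.982) -> (31.565,17.669) [heading=101, draw]
FD 19: (31.565,17.669) -> (27.94,36.32) [heading=101, draw]
FD 2: (27.94,36.32) -> (27.558,38.283) [heading=101, draw]
FD 4: (27.558,38.283) -> (26.795,42.21) [heading=101, draw]
Final: pos=(26.795,42.21), heading=101, 9 segment(s) drawn

Segment endpoints: x in {0, 5, 15, 26.795, 27.558, 27.94, 31.565, 32.71, 34.809, 35}, y in {0, 0.982, 11.78, 17.669, 36.32, 38.283, 42.21}
xmin=0, ymin=0, xmax=35, ymax=42.21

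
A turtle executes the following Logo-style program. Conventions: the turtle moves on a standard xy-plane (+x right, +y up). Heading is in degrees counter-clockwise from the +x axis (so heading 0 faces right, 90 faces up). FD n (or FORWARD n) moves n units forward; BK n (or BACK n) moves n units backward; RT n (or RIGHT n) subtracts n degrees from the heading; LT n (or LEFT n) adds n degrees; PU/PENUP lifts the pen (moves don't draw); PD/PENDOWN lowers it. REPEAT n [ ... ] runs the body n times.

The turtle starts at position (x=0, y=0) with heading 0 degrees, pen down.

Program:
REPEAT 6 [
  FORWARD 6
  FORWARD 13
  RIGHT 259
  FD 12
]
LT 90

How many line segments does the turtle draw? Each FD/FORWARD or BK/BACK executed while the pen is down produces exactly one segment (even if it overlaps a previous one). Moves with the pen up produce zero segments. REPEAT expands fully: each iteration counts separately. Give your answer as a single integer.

Answer: 18

Derivation:
Executing turtle program step by step:
Start: pos=(0,0), heading=0, pen down
REPEAT 6 [
  -- iteration 1/6 --
  FD 6: (0,0) -> (6,0) [heading=0, draw]
  FD 13: (6,0) -> (19,0) [heading=0, draw]
  RT 259: heading 0 -> 101
  FD 12: (19,0) -> (16.71,11.78) [heading=101, draw]
  -- iteration 2/6 --
  FD 6: (16.71,11.78) -> (15.565,17.669) [heading=101, draw]
  FD 13: (15.565,17.669) -> (13.085,30.43) [heading=101, draw]
  RT 259: heading 101 -> 202
  FD 12: (13.085,30.43) -> (1.959,25.935) [heading=202, draw]
  -- iteration 3/6 --
  FD 6: (1.959,25.935) -> (-3.604,23.688) [heading=202, draw]
  FD 13: (-3.604,23.688) -> (-15.658,18.818) [heading=202, draw]
  RT 259: heading 202 -> 303
  FD 12: (-15.658,18.818) -> (-9.122,8.754) [heading=303, draw]
  -- iteration 4/6 --
  FD 6: (-9.122,8.754) -> (-5.854,3.722) [heading=303, draw]
  FD 13: (-5.854,3.722) -> (1.226,-7.181) [heading=303, draw]
  RT 259: heading 303 -> 44
  FD 12: (1.226,-7.181) -> (9.858,1.155) [heading=44, draw]
  -- iteration 5/6 --
  FD 6: (9.858,1.155) -> (14.174,5.323) [heading=44, draw]
  FD 13: (14.174,5.323) -> (23.526,14.353) [heading=44, draw]
  RT 259: heading 44 -> 145
  FD 12: (23.526,14.353) -> (13.696,21.236) [heading=145, draw]
  -- iteration 6/6 --
  FD 6: (13.696,21.236) -> (8.781,24.678) [heading=145, draw]
  FD 13: (8.781,24.678) -> (-1.868,32.134) [heading=145, draw]
  RT 259: heading 145 -> 246
  FD 12: (-1.868,32.134) -> (-6.749,21.172) [heading=246, draw]
]
LT 90: heading 246 -> 336
Final: pos=(-6.749,21.172), heading=336, 18 segment(s) drawn
Segments drawn: 18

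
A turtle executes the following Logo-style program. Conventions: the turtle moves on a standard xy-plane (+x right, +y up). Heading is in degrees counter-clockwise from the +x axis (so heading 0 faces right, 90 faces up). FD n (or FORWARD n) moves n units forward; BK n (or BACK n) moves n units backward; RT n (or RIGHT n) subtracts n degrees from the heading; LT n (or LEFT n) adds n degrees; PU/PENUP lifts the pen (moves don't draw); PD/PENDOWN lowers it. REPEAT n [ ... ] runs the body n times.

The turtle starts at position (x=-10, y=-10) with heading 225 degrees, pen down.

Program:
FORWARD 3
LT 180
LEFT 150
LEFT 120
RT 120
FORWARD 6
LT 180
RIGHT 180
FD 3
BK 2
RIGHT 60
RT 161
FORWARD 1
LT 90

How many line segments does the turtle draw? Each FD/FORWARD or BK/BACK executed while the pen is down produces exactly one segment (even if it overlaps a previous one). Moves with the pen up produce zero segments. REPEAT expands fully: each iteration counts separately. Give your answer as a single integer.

Answer: 5

Derivation:
Executing turtle program step by step:
Start: pos=(-10,-10), heading=225, pen down
FD 3: (-10,-10) -> (-12.121,-12.121) [heading=225, draw]
LT 180: heading 225 -> 45
LT 150: heading 45 -> 195
LT 120: heading 195 -> 315
RT 120: heading 315 -> 195
FD 6: (-12.121,-12.121) -> (-17.917,-13.674) [heading=195, draw]
LT 180: heading 195 -> 15
RT 180: heading 15 -> 195
FD 3: (-17.917,-13.674) -> (-20.815,-14.451) [heading=195, draw]
BK 2: (-20.815,-14.451) -> (-18.883,-13.933) [heading=195, draw]
RT 60: heading 195 -> 135
RT 161: heading 135 -> 334
FD 1: (-18.883,-13.933) -> (-17.984,-14.371) [heading=334, draw]
LT 90: heading 334 -> 64
Final: pos=(-17.984,-14.371), heading=64, 5 segment(s) drawn
Segments drawn: 5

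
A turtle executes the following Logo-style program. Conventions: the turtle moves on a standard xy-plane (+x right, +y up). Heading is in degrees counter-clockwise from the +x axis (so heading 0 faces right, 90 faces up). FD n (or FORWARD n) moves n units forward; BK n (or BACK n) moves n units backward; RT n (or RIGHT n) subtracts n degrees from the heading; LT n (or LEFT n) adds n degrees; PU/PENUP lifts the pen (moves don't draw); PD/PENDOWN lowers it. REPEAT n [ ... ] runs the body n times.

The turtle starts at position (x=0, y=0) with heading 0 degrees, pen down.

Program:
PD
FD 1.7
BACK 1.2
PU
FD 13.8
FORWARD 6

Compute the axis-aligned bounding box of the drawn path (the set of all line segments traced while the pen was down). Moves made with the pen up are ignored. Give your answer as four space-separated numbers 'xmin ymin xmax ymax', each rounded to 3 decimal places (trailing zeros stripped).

Executing turtle program step by step:
Start: pos=(0,0), heading=0, pen down
PD: pen down
FD 1.7: (0,0) -> (1.7,0) [heading=0, draw]
BK 1.2: (1.7,0) -> (0.5,0) [heading=0, draw]
PU: pen up
FD 13.8: (0.5,0) -> (14.3,0) [heading=0, move]
FD 6: (14.3,0) -> (20.3,0) [heading=0, move]
Final: pos=(20.3,0), heading=0, 2 segment(s) drawn

Segment endpoints: x in {0, 0.5, 1.7}, y in {0}
xmin=0, ymin=0, xmax=1.7, ymax=0

Answer: 0 0 1.7 0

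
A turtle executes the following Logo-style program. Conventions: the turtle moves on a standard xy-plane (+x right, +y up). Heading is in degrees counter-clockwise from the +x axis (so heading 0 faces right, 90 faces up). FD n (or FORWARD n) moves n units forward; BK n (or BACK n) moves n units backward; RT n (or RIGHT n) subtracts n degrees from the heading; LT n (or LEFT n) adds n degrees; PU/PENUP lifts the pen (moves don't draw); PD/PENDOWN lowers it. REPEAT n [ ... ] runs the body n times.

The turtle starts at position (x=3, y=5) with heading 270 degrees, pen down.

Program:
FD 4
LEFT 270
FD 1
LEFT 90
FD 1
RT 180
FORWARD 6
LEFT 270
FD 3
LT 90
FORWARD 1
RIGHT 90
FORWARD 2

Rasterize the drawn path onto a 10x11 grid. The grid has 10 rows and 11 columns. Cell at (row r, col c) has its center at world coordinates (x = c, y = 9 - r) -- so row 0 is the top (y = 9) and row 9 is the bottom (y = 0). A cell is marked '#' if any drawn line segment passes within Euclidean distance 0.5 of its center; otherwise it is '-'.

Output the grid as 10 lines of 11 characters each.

Segment 0: (3,5) -> (3,1)
Segment 1: (3,1) -> (2,1)
Segment 2: (2,1) -> (2,0)
Segment 3: (2,0) -> (2,6)
Segment 4: (2,6) -> (5,6)
Segment 5: (5,6) -> (5,7)
Segment 6: (5,7) -> (7,7)

Answer: -----------
-----------
-----###---
--####-----
--##-------
--##-------
--##-------
--##-------
--##-------
--#--------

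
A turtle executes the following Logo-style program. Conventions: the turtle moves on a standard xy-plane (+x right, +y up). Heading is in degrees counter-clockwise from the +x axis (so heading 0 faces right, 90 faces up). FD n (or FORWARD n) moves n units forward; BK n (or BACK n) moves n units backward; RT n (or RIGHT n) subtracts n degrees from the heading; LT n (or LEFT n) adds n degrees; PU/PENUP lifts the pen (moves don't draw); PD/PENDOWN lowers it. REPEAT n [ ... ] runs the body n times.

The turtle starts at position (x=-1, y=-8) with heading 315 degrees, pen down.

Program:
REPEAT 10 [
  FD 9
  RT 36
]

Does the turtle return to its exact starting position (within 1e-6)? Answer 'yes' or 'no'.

Answer: yes

Derivation:
Executing turtle program step by step:
Start: pos=(-1,-8), heading=315, pen down
REPEAT 10 [
  -- iteration 1/10 --
  FD 9: (-1,-8) -> (5.364,-14.364) [heading=315, draw]
  RT 36: heading 315 -> 279
  -- iteration 2/10 --
  FD 9: (5.364,-14.364) -> (6.772,-23.253) [heading=279, draw]
  RT 36: heading 279 -> 243
  -- iteration 3/10 --
  FD 9: (6.772,-23.253) -> (2.686,-31.272) [heading=243, draw]
  RT 36: heading 243 -> 207
  -- iteration 4/10 --
  FD 9: (2.686,-31.272) -> (-5.333,-35.358) [heading=207, draw]
  RT 36: heading 207 -> 171
  -- iteration 5/10 --
  FD 9: (-5.333,-35.358) -> (-14.222,-33.95) [heading=171, draw]
  RT 36: heading 171 -> 135
  -- iteration 6/10 --
  FD 9: (-14.222,-33.95) -> (-20.586,-27.586) [heading=135, draw]
  RT 36: heading 135 -> 99
  -- iteration 7/10 --
  FD 9: (-20.586,-27.586) -> (-21.994,-18.697) [heading=99, draw]
  RT 36: heading 99 -> 63
  -- iteration 8/10 --
  FD 9: (-21.994,-18.697) -> (-17.908,-10.678) [heading=63, draw]
  RT 36: heading 63 -> 27
  -- iteration 9/10 --
  FD 9: (-17.908,-10.678) -> (-9.889,-6.592) [heading=27, draw]
  RT 36: heading 27 -> 351
  -- iteration 10/10 --
  FD 9: (-9.889,-6.592) -> (-1,-8) [heading=351, draw]
  RT 36: heading 351 -> 315
]
Final: pos=(-1,-8), heading=315, 10 segment(s) drawn

Start position: (-1, -8)
Final position: (-1, -8)
Distance = 0; < 1e-6 -> CLOSED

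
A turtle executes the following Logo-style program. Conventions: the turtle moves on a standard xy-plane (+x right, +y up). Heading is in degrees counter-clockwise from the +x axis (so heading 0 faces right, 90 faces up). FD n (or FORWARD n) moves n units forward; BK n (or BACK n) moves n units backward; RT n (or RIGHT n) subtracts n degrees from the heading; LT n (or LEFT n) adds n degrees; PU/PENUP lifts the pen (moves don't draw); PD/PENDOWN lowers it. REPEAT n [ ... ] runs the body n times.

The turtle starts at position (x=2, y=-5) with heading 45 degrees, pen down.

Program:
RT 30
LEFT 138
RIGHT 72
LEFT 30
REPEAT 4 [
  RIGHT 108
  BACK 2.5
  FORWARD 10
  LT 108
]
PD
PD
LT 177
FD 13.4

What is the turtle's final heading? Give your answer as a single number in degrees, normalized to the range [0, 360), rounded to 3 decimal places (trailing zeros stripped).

Answer: 288

Derivation:
Executing turtle program step by step:
Start: pos=(2,-5), heading=45, pen down
RT 30: heading 45 -> 15
LT 138: heading 15 -> 153
RT 72: heading 153 -> 81
LT 30: heading 81 -> 111
REPEAT 4 [
  -- iteration 1/4 --
  RT 108: heading 111 -> 3
  BK 2.5: (2,-5) -> (-0.497,-5.131) [heading=3, draw]
  FD 10: (-0.497,-5.131) -> (9.49,-4.607) [heading=3, draw]
  LT 108: heading 3 -> 111
  -- iteration 2/4 --
  RT 108: heading 111 -> 3
  BK 2.5: (9.49,-4.607) -> (6.993,-4.738) [heading=3, draw]
  FD 10: (6.993,-4.738) -> (16.979,-4.215) [heading=3, draw]
  LT 108: heading 3 -> 111
  -- iteration 3/4 --
  RT 108: heading 111 -> 3
  BK 2.5: (16.979,-4.215) -> (14.483,-4.346) [heading=3, draw]
  FD 10: (14.483,-4.346) -> (24.469,-3.822) [heading=3, draw]
  LT 108: heading 3 -> 111
  -- iteration 4/4 --
  RT 108: heading 111 -> 3
  BK 2.5: (24.469,-3.822) -> (21.973,-3.953) [heading=3, draw]
  FD 10: (21.973,-3.953) -> (31.959,-3.43) [heading=3, draw]
  LT 108: heading 3 -> 111
]
PD: pen down
PD: pen down
LT 177: heading 111 -> 288
FD 13.4: (31.959,-3.43) -> (36.1,-16.174) [heading=288, draw]
Final: pos=(36.1,-16.174), heading=288, 9 segment(s) drawn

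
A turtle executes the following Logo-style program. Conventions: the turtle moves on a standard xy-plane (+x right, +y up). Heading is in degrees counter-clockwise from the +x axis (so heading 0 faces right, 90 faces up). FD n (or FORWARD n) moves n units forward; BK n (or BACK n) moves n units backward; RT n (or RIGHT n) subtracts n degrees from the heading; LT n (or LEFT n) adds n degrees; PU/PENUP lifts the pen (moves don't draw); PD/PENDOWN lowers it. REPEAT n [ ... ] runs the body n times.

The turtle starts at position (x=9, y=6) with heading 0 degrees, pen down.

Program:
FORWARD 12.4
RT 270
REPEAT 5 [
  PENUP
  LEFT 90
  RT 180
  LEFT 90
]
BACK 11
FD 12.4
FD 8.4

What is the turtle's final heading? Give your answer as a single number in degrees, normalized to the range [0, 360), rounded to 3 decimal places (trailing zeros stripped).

Executing turtle program step by step:
Start: pos=(9,6), heading=0, pen down
FD 12.4: (9,6) -> (21.4,6) [heading=0, draw]
RT 270: heading 0 -> 90
REPEAT 5 [
  -- iteration 1/5 --
  PU: pen up
  LT 90: heading 90 -> 180
  RT 180: heading 180 -> 0
  LT 90: heading 0 -> 90
  -- iteration 2/5 --
  PU: pen up
  LT 90: heading 90 -> 180
  RT 180: heading 180 -> 0
  LT 90: heading 0 -> 90
  -- iteration 3/5 --
  PU: pen up
  LT 90: heading 90 -> 180
  RT 180: heading 180 -> 0
  LT 90: heading 0 -> 90
  -- iteration 4/5 --
  PU: pen up
  LT 90: heading 90 -> 180
  RT 180: heading 180 -> 0
  LT 90: heading 0 -> 90
  -- iteration 5/5 --
  PU: pen up
  LT 90: heading 90 -> 180
  RT 180: heading 180 -> 0
  LT 90: heading 0 -> 90
]
BK 11: (21.4,6) -> (21.4,-5) [heading=90, move]
FD 12.4: (21.4,-5) -> (21.4,7.4) [heading=90, move]
FD 8.4: (21.4,7.4) -> (21.4,15.8) [heading=90, move]
Final: pos=(21.4,15.8), heading=90, 1 segment(s) drawn

Answer: 90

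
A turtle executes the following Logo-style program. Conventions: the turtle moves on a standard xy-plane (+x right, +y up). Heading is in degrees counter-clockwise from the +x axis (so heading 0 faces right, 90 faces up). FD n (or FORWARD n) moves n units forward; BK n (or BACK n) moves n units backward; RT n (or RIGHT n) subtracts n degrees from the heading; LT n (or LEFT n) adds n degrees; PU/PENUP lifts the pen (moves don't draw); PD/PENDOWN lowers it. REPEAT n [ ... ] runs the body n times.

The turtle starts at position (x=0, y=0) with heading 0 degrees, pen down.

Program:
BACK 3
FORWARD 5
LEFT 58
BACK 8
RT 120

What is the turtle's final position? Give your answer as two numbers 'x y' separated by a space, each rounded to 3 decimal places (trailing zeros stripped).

Answer: -2.239 -6.784

Derivation:
Executing turtle program step by step:
Start: pos=(0,0), heading=0, pen down
BK 3: (0,0) -> (-3,0) [heading=0, draw]
FD 5: (-3,0) -> (2,0) [heading=0, draw]
LT 58: heading 0 -> 58
BK 8: (2,0) -> (-2.239,-6.784) [heading=58, draw]
RT 120: heading 58 -> 298
Final: pos=(-2.239,-6.784), heading=298, 3 segment(s) drawn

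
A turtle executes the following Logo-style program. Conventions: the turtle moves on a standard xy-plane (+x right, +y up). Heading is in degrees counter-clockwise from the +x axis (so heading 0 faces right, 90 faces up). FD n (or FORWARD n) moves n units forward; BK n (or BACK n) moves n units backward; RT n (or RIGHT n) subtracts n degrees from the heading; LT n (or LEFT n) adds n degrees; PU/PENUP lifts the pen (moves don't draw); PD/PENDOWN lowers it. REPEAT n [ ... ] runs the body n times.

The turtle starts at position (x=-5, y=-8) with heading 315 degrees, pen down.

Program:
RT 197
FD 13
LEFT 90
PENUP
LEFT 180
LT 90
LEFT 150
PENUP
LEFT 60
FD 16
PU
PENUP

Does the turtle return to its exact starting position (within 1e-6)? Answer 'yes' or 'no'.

Executing turtle program step by step:
Start: pos=(-5,-8), heading=315, pen down
RT 197: heading 315 -> 118
FD 13: (-5,-8) -> (-11.103,3.478) [heading=118, draw]
LT 90: heading 118 -> 208
PU: pen up
LT 180: heading 208 -> 28
LT 90: heading 28 -> 118
LT 150: heading 118 -> 268
PU: pen up
LT 60: heading 268 -> 328
FD 16: (-11.103,3.478) -> (2.466,-5) [heading=328, move]
PU: pen up
PU: pen up
Final: pos=(2.466,-5), heading=328, 1 segment(s) drawn

Start position: (-5, -8)
Final position: (2.466, -5)
Distance = 8.046; >= 1e-6 -> NOT closed

Answer: no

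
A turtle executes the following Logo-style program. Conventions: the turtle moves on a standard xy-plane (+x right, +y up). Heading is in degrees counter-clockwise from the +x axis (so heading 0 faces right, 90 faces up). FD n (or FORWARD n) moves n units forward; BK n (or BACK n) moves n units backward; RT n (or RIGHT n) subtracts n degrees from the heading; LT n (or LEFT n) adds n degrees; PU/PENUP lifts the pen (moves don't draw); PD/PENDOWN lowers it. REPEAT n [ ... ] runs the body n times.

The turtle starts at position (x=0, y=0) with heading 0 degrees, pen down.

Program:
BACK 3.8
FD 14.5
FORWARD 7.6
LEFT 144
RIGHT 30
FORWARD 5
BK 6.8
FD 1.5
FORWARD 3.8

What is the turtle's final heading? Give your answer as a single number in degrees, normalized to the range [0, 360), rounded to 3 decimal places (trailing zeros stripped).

Answer: 114

Derivation:
Executing turtle program step by step:
Start: pos=(0,0), heading=0, pen down
BK 3.8: (0,0) -> (-3.8,0) [heading=0, draw]
FD 14.5: (-3.8,0) -> (10.7,0) [heading=0, draw]
FD 7.6: (10.7,0) -> (18.3,0) [heading=0, draw]
LT 144: heading 0 -> 144
RT 30: heading 144 -> 114
FD 5: (18.3,0) -> (16.266,4.568) [heading=114, draw]
BK 6.8: (16.266,4.568) -> (19.032,-1.644) [heading=114, draw]
FD 1.5: (19.032,-1.644) -> (18.422,-0.274) [heading=114, draw]
FD 3.8: (18.422,-0.274) -> (16.876,3.197) [heading=114, draw]
Final: pos=(16.876,3.197), heading=114, 7 segment(s) drawn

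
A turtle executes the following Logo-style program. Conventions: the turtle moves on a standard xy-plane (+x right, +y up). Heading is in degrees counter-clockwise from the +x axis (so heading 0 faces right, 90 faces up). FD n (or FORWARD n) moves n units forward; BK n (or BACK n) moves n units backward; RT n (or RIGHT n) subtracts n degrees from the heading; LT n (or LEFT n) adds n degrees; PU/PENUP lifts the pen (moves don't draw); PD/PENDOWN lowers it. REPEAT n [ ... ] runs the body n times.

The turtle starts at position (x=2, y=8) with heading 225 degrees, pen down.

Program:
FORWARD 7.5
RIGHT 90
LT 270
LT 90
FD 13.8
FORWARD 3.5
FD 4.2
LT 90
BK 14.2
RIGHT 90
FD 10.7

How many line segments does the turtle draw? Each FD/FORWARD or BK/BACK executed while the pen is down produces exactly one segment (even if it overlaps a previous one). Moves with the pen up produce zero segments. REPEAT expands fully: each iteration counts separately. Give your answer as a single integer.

Executing turtle program step by step:
Start: pos=(2,8), heading=225, pen down
FD 7.5: (2,8) -> (-3.303,2.697) [heading=225, draw]
RT 90: heading 225 -> 135
LT 270: heading 135 -> 45
LT 90: heading 45 -> 135
FD 13.8: (-3.303,2.697) -> (-13.061,12.455) [heading=135, draw]
FD 3.5: (-13.061,12.455) -> (-15.536,14.93) [heading=135, draw]
FD 4.2: (-15.536,14.93) -> (-18.506,17.899) [heading=135, draw]
LT 90: heading 135 -> 225
BK 14.2: (-18.506,17.899) -> (-8.465,27.94) [heading=225, draw]
RT 90: heading 225 -> 135
FD 10.7: (-8.465,27.94) -> (-16.031,35.506) [heading=135, draw]
Final: pos=(-16.031,35.506), heading=135, 6 segment(s) drawn
Segments drawn: 6

Answer: 6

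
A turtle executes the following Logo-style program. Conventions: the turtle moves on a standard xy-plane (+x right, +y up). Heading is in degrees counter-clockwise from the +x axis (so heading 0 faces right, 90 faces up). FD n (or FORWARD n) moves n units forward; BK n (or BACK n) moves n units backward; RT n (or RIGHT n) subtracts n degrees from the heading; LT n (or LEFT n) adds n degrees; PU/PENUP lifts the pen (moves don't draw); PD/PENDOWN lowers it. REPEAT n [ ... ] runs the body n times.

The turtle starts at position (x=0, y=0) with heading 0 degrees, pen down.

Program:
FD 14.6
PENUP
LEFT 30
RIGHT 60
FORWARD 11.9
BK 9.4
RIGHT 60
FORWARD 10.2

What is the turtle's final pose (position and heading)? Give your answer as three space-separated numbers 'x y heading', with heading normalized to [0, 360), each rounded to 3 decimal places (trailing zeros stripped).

Executing turtle program step by step:
Start: pos=(0,0), heading=0, pen down
FD 14.6: (0,0) -> (14.6,0) [heading=0, draw]
PU: pen up
LT 30: heading 0 -> 30
RT 60: heading 30 -> 330
FD 11.9: (14.6,0) -> (24.906,-5.95) [heading=330, move]
BK 9.4: (24.906,-5.95) -> (16.765,-1.25) [heading=330, move]
RT 60: heading 330 -> 270
FD 10.2: (16.765,-1.25) -> (16.765,-11.45) [heading=270, move]
Final: pos=(16.765,-11.45), heading=270, 1 segment(s) drawn

Answer: 16.765 -11.45 270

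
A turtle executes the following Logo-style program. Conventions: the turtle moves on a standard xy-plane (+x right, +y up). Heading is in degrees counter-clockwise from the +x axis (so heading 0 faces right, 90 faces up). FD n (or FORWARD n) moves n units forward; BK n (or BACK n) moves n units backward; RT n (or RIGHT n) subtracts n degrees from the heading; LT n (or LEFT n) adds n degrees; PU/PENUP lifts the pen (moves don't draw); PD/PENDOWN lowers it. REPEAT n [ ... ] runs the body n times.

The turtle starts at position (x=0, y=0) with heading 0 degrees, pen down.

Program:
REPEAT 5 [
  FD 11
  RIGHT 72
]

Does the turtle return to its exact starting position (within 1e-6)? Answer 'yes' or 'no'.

Answer: yes

Derivation:
Executing turtle program step by step:
Start: pos=(0,0), heading=0, pen down
REPEAT 5 [
  -- iteration 1/5 --
  FD 11: (0,0) -> (11,0) [heading=0, draw]
  RT 72: heading 0 -> 288
  -- iteration 2/5 --
  FD 11: (11,0) -> (14.399,-10.462) [heading=288, draw]
  RT 72: heading 288 -> 216
  -- iteration 3/5 --
  FD 11: (14.399,-10.462) -> (5.5,-16.927) [heading=216, draw]
  RT 72: heading 216 -> 144
  -- iteration 4/5 --
  FD 11: (5.5,-16.927) -> (-3.399,-10.462) [heading=144, draw]
  RT 72: heading 144 -> 72
  -- iteration 5/5 --
  FD 11: (-3.399,-10.462) -> (0,0) [heading=72, draw]
  RT 72: heading 72 -> 0
]
Final: pos=(0,0), heading=0, 5 segment(s) drawn

Start position: (0, 0)
Final position: (0, 0)
Distance = 0; < 1e-6 -> CLOSED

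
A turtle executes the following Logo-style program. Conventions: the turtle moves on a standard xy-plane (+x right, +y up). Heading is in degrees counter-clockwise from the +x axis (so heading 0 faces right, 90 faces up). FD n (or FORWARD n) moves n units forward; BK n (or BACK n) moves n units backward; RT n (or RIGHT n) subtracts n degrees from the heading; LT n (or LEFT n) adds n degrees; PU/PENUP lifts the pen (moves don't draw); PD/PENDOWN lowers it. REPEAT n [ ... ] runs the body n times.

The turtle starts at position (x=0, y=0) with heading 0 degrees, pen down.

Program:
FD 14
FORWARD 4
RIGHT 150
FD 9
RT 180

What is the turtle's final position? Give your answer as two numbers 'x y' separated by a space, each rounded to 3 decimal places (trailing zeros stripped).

Executing turtle program step by step:
Start: pos=(0,0), heading=0, pen down
FD 14: (0,0) -> (14,0) [heading=0, draw]
FD 4: (14,0) -> (18,0) [heading=0, draw]
RT 150: heading 0 -> 210
FD 9: (18,0) -> (10.206,-4.5) [heading=210, draw]
RT 180: heading 210 -> 30
Final: pos=(10.206,-4.5), heading=30, 3 segment(s) drawn

Answer: 10.206 -4.5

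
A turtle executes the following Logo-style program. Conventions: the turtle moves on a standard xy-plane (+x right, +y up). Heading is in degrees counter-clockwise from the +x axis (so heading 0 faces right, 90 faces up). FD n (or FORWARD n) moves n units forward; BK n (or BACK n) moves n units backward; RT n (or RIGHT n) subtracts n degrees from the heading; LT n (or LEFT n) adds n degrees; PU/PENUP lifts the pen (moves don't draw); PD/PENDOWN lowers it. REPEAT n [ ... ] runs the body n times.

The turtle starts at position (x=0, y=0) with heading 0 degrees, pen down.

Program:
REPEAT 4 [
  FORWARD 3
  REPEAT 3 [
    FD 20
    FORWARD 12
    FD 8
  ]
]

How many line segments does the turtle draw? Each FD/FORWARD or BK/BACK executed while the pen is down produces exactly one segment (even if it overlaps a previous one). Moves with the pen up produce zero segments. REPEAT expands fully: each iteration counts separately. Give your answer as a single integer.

Executing turtle program step by step:
Start: pos=(0,0), heading=0, pen down
REPEAT 4 [
  -- iteration 1/4 --
  FD 3: (0,0) -> (3,0) [heading=0, draw]
  REPEAT 3 [
    -- iteration 1/3 --
    FD 20: (3,0) -> (23,0) [heading=0, draw]
    FD 12: (23,0) -> (35,0) [heading=0, draw]
    FD 8: (35,0) -> (43,0) [heading=0, draw]
    -- iteration 2/3 --
    FD 20: (43,0) -> (63,0) [heading=0, draw]
    FD 12: (63,0) -> (75,0) [heading=0, draw]
    FD 8: (75,0) -> (83,0) [heading=0, draw]
    -- iteration 3/3 --
    FD 20: (83,0) -> (103,0) [heading=0, draw]
    FD 12: (103,0) -> (115,0) [heading=0, draw]
    FD 8: (115,0) -> (123,0) [heading=0, draw]
  ]
  -- iteration 2/4 --
  FD 3: (123,0) -> (126,0) [heading=0, draw]
  REPEAT 3 [
    -- iteration 1/3 --
    FD 20: (126,0) -> (146,0) [heading=0, draw]
    FD 12: (146,0) -> (158,0) [heading=0, draw]
    FD 8: (158,0) -> (166,0) [heading=0, draw]
    -- iteration 2/3 --
    FD 20: (166,0) -> (186,0) [heading=0, draw]
    FD 12: (186,0) -> (198,0) [heading=0, draw]
    FD 8: (198,0) -> (206,0) [heading=0, draw]
    -- iteration 3/3 --
    FD 20: (206,0) -> (226,0) [heading=0, draw]
    FD 12: (226,0) -> (238,0) [heading=0, draw]
    FD 8: (238,0) -> (246,0) [heading=0, draw]
  ]
  -- iteration 3/4 --
  FD 3: (246,0) -> (249,0) [heading=0, draw]
  REPEAT 3 [
    -- iteration 1/3 --
    FD 20: (249,0) -> (269,0) [heading=0, draw]
    FD 12: (269,0) -> (281,0) [heading=0, draw]
    FD 8: (281,0) -> (289,0) [heading=0, draw]
    -- iteration 2/3 --
    FD 20: (289,0) -> (309,0) [heading=0, draw]
    FD 12: (309,0) -> (321,0) [heading=0, draw]
    FD 8: (321,0) -> (329,0) [heading=0, draw]
    -- iteration 3/3 --
    FD 20: (329,0) -> (349,0) [heading=0, draw]
    FD 12: (349,0) -> (361,0) [heading=0, draw]
    FD 8: (361,0) -> (369,0) [heading=0, draw]
  ]
  -- iteration 4/4 --
  FD 3: (369,0) -> (372,0) [heading=0, draw]
  REPEAT 3 [
    -- iteration 1/3 --
    FD 20: (372,0) -> (392,0) [heading=0, draw]
    FD 12: (392,0) -> (404,0) [heading=0, draw]
    FD 8: (404,0) -> (412,0) [heading=0, draw]
    -- iteration 2/3 --
    FD 20: (412,0) -> (432,0) [heading=0, draw]
    FD 12: (432,0) -> (444,0) [heading=0, draw]
    FD 8: (444,0) -> (452,0) [heading=0, draw]
    -- iteration 3/3 --
    FD 20: (452,0) -> (472,0) [heading=0, draw]
    FD 12: (472,0) -> (484,0) [heading=0, draw]
    FD 8: (484,0) -> (492,0) [heading=0, draw]
  ]
]
Final: pos=(492,0), heading=0, 40 segment(s) drawn
Segments drawn: 40

Answer: 40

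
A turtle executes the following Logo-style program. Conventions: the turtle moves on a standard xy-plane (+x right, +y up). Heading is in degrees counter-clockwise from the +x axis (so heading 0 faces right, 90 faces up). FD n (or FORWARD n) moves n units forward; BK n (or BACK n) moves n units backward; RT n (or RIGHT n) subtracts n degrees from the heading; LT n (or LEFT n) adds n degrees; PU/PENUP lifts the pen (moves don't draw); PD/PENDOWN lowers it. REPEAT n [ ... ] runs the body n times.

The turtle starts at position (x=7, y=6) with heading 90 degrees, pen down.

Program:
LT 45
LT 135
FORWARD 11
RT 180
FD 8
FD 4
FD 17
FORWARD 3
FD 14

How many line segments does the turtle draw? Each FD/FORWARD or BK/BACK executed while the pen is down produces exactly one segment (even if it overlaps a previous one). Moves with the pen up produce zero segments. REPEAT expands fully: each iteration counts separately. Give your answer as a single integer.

Answer: 6

Derivation:
Executing turtle program step by step:
Start: pos=(7,6), heading=90, pen down
LT 45: heading 90 -> 135
LT 135: heading 135 -> 270
FD 11: (7,6) -> (7,-5) [heading=270, draw]
RT 180: heading 270 -> 90
FD 8: (7,-5) -> (7,3) [heading=90, draw]
FD 4: (7,3) -> (7,7) [heading=90, draw]
FD 17: (7,7) -> (7,24) [heading=90, draw]
FD 3: (7,24) -> (7,27) [heading=90, draw]
FD 14: (7,27) -> (7,41) [heading=90, draw]
Final: pos=(7,41), heading=90, 6 segment(s) drawn
Segments drawn: 6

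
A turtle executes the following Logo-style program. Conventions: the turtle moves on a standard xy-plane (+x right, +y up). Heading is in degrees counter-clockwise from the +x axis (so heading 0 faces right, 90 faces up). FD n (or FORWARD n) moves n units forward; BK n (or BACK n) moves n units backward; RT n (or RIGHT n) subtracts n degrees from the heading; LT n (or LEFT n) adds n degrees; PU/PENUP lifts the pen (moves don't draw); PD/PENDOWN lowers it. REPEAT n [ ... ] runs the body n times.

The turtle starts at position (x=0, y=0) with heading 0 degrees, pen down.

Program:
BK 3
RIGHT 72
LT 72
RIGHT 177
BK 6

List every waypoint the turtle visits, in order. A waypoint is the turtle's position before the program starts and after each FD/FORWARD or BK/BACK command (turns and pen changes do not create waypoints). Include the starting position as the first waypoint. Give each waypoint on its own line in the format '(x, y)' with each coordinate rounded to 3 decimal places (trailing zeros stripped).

Executing turtle program step by step:
Start: pos=(0,0), heading=0, pen down
BK 3: (0,0) -> (-3,0) [heading=0, draw]
RT 72: heading 0 -> 288
LT 72: heading 288 -> 0
RT 177: heading 0 -> 183
BK 6: (-3,0) -> (2.992,0.314) [heading=183, draw]
Final: pos=(2.992,0.314), heading=183, 2 segment(s) drawn
Waypoints (3 total):
(0, 0)
(-3, 0)
(2.992, 0.314)

Answer: (0, 0)
(-3, 0)
(2.992, 0.314)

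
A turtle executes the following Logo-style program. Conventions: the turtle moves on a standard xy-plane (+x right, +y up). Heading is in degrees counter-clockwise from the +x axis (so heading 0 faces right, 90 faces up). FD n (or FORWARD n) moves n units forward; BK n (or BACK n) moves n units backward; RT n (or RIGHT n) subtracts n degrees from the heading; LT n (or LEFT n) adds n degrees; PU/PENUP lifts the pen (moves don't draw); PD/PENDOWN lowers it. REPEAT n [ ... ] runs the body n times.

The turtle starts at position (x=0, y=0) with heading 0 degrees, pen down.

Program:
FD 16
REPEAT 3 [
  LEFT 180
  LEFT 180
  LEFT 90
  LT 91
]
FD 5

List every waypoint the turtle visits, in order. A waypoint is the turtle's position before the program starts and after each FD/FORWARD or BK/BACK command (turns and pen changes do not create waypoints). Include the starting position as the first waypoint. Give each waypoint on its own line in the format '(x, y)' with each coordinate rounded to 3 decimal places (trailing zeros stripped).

Answer: (0, 0)
(16, 0)
(11.007, -0.262)

Derivation:
Executing turtle program step by step:
Start: pos=(0,0), heading=0, pen down
FD 16: (0,0) -> (16,0) [heading=0, draw]
REPEAT 3 [
  -- iteration 1/3 --
  LT 180: heading 0 -> 180
  LT 180: heading 180 -> 0
  LT 90: heading 0 -> 90
  LT 91: heading 90 -> 181
  -- iteration 2/3 --
  LT 180: heading 181 -> 1
  LT 180: heading 1 -> 181
  LT 90: heading 181 -> 271
  LT 91: heading 271 -> 2
  -- iteration 3/3 --
  LT 180: heading 2 -> 182
  LT 180: heading 182 -> 2
  LT 90: heading 2 -> 92
  LT 91: heading 92 -> 183
]
FD 5: (16,0) -> (11.007,-0.262) [heading=183, draw]
Final: pos=(11.007,-0.262), heading=183, 2 segment(s) drawn
Waypoints (3 total):
(0, 0)
(16, 0)
(11.007, -0.262)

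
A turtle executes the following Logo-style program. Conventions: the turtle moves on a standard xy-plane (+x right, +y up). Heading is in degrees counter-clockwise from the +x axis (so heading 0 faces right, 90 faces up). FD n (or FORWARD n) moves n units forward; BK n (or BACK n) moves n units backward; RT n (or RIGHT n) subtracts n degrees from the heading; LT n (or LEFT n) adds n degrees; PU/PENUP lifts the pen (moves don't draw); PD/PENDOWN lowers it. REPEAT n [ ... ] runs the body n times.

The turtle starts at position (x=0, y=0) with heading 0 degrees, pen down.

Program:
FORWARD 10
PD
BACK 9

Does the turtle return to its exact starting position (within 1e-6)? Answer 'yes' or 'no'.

Answer: no

Derivation:
Executing turtle program step by step:
Start: pos=(0,0), heading=0, pen down
FD 10: (0,0) -> (10,0) [heading=0, draw]
PD: pen down
BK 9: (10,0) -> (1,0) [heading=0, draw]
Final: pos=(1,0), heading=0, 2 segment(s) drawn

Start position: (0, 0)
Final position: (1, 0)
Distance = 1; >= 1e-6 -> NOT closed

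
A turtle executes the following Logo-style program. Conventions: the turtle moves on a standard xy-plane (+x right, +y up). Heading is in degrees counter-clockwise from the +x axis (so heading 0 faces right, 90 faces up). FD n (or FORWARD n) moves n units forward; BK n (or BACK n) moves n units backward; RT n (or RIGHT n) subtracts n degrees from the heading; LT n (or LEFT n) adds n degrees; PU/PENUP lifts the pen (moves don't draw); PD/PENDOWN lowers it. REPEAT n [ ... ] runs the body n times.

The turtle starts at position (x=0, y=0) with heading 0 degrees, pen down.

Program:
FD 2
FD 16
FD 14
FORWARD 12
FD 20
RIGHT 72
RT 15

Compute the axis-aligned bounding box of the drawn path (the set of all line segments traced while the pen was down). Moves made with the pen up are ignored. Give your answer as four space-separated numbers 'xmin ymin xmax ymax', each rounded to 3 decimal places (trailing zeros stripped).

Answer: 0 0 64 0

Derivation:
Executing turtle program step by step:
Start: pos=(0,0), heading=0, pen down
FD 2: (0,0) -> (2,0) [heading=0, draw]
FD 16: (2,0) -> (18,0) [heading=0, draw]
FD 14: (18,0) -> (32,0) [heading=0, draw]
FD 12: (32,0) -> (44,0) [heading=0, draw]
FD 20: (44,0) -> (64,0) [heading=0, draw]
RT 72: heading 0 -> 288
RT 15: heading 288 -> 273
Final: pos=(64,0), heading=273, 5 segment(s) drawn

Segment endpoints: x in {0, 2, 18, 32, 44, 64}, y in {0}
xmin=0, ymin=0, xmax=64, ymax=0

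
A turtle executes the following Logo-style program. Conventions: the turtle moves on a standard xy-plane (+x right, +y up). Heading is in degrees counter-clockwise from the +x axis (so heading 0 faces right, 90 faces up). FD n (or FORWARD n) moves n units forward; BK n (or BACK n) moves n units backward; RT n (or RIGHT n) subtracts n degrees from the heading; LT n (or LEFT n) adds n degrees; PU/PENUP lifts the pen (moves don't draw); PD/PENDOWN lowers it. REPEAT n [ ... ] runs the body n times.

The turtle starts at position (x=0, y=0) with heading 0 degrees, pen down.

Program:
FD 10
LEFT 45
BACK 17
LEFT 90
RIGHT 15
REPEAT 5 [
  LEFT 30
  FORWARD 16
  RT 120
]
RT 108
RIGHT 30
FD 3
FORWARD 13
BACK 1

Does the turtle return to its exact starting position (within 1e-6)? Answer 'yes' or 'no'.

Executing turtle program step by step:
Start: pos=(0,0), heading=0, pen down
FD 10: (0,0) -> (10,0) [heading=0, draw]
LT 45: heading 0 -> 45
BK 17: (10,0) -> (-2.021,-12.021) [heading=45, draw]
LT 90: heading 45 -> 135
RT 15: heading 135 -> 120
REPEAT 5 [
  -- iteration 1/5 --
  LT 30: heading 120 -> 150
  FD 16: (-2.021,-12.021) -> (-15.877,-4.021) [heading=150, draw]
  RT 120: heading 150 -> 30
  -- iteration 2/5 --
  LT 30: heading 30 -> 60
  FD 16: (-15.877,-4.021) -> (-7.877,9.836) [heading=60, draw]
  RT 120: heading 60 -> 300
  -- iteration 3/5 --
  LT 30: heading 300 -> 330
  FD 16: (-7.877,9.836) -> (5.979,1.836) [heading=330, draw]
  RT 120: heading 330 -> 210
  -- iteration 4/5 --
  LT 30: heading 210 -> 240
  FD 16: (5.979,1.836) -> (-2.021,-12.021) [heading=240, draw]
  RT 120: heading 240 -> 120
  -- iteration 5/5 --
  LT 30: heading 120 -> 150
  FD 16: (-2.021,-12.021) -> (-15.877,-4.021) [heading=150, draw]
  RT 120: heading 150 -> 30
]
RT 108: heading 30 -> 282
RT 30: heading 282 -> 252
FD 3: (-15.877,-4.021) -> (-16.804,-6.874) [heading=252, draw]
FD 13: (-16.804,-6.874) -> (-20.821,-19.238) [heading=252, draw]
BK 1: (-20.821,-19.238) -> (-20.512,-18.287) [heading=252, draw]
Final: pos=(-20.512,-18.287), heading=252, 10 segment(s) drawn

Start position: (0, 0)
Final position: (-20.512, -18.287)
Distance = 27.48; >= 1e-6 -> NOT closed

Answer: no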